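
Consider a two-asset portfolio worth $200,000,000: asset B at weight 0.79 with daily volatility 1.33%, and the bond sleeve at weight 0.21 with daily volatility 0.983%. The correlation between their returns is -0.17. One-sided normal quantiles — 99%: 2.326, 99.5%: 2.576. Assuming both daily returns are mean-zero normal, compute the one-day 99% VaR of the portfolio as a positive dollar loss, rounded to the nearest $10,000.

σ_p² = 0.79²·1.33² + 0.21²·0.983² + 2·-0.17·0.79·0.21·1.33·0.983 = 1.0728 (%²).
σ_p = √1.0728 = 1.036%.
VaR = 2.326 × 1.036% = 2.410%; on $200,000,000 that is $4,820,000.

$4,820,000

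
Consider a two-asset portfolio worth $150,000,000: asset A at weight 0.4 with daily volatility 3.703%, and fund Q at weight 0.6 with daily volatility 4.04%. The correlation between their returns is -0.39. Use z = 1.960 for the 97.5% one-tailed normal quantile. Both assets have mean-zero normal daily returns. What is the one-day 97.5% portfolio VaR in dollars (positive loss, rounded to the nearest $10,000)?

$6,750,000

σ_p² = 0.4²·3.703² + 0.6²·4.04² + 2·-0.39·0.4·0.6·3.703·4.04 = 5.2692 (%²).
σ_p = √5.2692 = 2.295%.
VaR = 1.960 × 2.295% = 4.498%; on $150,000,000 that is $6,747,000.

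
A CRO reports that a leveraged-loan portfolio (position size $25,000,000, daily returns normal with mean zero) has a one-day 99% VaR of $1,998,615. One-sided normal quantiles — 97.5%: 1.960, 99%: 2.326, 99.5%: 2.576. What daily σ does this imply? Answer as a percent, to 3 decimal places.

3.437%

VaR as a fraction: $1,998,615 / $25,000,000 = 7.994%.
σ = VaR / z = 7.994% / 2.326 = 3.437%.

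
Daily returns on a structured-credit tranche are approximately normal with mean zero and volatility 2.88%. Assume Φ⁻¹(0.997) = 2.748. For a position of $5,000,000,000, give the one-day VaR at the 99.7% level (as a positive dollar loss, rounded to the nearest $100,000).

$395,700,000

VaR = z·σ = 2.748 × 2.88% = 7.914%.
On $5,000,000,000: 0.07914 × $5,000,000,000 = $395,700,000.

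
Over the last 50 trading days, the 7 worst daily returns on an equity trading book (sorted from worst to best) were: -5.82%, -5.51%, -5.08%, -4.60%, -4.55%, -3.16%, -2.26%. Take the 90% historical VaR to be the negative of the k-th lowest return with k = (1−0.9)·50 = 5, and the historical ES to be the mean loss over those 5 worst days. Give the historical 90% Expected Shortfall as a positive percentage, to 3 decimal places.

5.112%

The 5 worst returns sum to -25.56%.
ES = −(-25.56%) / 5 = 5.112%.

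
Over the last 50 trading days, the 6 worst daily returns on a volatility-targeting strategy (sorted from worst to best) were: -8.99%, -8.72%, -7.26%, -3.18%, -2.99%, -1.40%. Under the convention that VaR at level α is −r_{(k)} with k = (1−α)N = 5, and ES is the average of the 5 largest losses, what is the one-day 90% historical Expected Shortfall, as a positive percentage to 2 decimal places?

6.23%

The 5 worst returns sum to -31.14%.
ES = −(-31.14%) / 5 = 6.228% ≈ 6.23%.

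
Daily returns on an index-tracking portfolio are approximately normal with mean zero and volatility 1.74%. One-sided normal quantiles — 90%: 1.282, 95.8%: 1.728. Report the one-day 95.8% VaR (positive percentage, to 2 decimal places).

3.01%

VaR = z·σ = 1.728 × 1.74% = 3.007%.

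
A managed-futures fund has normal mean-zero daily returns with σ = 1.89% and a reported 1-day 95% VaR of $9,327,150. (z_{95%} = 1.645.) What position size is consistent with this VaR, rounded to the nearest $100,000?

VaR as a fraction of value: z·σ = 1.645 × 1.89% = 3.10905%.
Position = $9,327,150 / 0.0310905 = $300,000,000.

$300,000,000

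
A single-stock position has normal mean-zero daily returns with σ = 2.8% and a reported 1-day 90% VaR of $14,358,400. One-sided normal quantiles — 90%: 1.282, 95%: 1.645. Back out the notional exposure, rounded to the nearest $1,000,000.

$400,000,000

VaR as a fraction of value: z·σ = 1.282 × 2.8% = 3.5896%.
Position = $14,358,400 / 0.035896 = $400,000,000.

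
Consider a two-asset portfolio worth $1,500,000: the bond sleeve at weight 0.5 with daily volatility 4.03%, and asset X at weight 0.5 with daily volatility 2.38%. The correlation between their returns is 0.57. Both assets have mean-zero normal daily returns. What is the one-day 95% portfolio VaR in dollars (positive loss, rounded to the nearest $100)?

σ_p² = 0.5²·4.03² + 0.5²·2.38² + 2·0.57·0.5·0.5·4.03·2.38 = 8.2099 (%²).
σ_p = √8.2099 = 2.865%.
At 95%, z = 1.645.
VaR = 1.645 × 2.865% = 4.713%; on $1,500,000 that is $70,695.

$70,700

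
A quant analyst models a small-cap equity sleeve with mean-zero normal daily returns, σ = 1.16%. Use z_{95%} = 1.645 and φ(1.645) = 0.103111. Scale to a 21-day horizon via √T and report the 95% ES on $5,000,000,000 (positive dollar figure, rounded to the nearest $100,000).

σ_{21d} = 1.16% × √21 = 5.316%.
ES multiplier = φ(z)/(1−α) = 0.103111/0.05 = 2.062.
ES = 5.316% × 2.062 = 10.962%; on $5,000,000,000: $548,100,000.

$548,100,000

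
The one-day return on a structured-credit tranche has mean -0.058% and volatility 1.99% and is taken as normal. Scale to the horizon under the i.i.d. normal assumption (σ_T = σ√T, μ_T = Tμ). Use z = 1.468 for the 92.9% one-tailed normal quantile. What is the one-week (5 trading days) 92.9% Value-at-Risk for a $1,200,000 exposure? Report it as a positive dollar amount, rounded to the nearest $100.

σ_{5d} = 1.99% × √5 = 4.450%; μ_{5d} = 5 × -0.058% = -0.290%.
VaR = −(-0.290%) + 1.468 × 4.450% = 6.823%.
On $1,200,000: 0.06823 × $1,200,000 = $81,876.

$81,900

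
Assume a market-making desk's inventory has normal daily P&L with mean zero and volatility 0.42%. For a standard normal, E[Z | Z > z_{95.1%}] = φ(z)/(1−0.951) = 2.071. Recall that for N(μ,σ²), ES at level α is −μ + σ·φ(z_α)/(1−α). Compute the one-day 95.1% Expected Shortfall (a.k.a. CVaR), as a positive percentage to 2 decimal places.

0.87%

ES = 0.42% × 2.071 = 0.870%.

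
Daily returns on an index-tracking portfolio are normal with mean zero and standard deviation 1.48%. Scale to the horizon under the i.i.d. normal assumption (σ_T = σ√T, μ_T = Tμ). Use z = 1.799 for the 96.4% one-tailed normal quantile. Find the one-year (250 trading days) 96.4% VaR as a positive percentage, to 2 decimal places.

42.10%

σ_{250d} = 1.48% × √250 = 23.401%.
VaR = 1.799 × 23.401% = 42.098%.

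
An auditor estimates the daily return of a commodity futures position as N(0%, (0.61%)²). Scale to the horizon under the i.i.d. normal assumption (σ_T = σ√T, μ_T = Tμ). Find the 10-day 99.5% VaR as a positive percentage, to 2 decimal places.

4.97%

At 99.5%, z = 2.576.
σ_{10d} = 0.61% × √10 = 1.929%.
VaR = 2.576 × 1.929% = 4.969%.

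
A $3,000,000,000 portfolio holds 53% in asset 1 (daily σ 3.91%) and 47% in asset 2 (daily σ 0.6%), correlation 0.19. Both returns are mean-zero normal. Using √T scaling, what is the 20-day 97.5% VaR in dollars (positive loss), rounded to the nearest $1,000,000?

σ_p = √(0.53²·3.91² + 0.47²·0.6² + 2·0.19·0.53·0.47·3.91·0.6) = 2.144%.
σ_{20d} = 2.144% × √20 = 9.588%.
z(97.5%) = 1.960.
VaR = 1.960 × 9.588% = 18.792%; on $3,000,000,000 that is $563,760,000.

$564,000,000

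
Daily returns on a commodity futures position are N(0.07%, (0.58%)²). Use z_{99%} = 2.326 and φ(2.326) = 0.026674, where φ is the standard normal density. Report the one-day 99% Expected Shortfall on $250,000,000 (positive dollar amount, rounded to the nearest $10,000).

Tail multiplier: φ(z)/(1−α) = 0.026674 / 0.01 = 2.667.
ES = −(0.07%) + 0.58% × 2.667 = 1.477%.
On $250,000,000: 0.01477 × $250,000,000 = $3,692,500.

$3,690,000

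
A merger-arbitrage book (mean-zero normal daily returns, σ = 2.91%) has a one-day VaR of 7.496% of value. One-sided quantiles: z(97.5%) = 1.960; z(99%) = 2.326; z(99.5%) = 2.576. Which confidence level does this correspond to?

Implied z = VaR/σ = 7.496 / 2.91 = 2.576.
This matches z(99.5%) = 2.576.

99.5%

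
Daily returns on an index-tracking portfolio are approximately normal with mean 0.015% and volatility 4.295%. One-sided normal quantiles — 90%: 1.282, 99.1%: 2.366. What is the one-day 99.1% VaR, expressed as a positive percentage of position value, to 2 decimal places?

10.15%

VaR = −μ + z·σ = −(0.015%) + 2.366 × 4.295% = 10.147%.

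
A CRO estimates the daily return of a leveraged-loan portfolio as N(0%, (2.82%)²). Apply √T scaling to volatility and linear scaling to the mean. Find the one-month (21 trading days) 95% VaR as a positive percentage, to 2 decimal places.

At 95%, z = 1.645.
σ_{21d} = 2.82% × √21 = 12.923%.
VaR = 1.645 × 12.923% = 21.258%.

21.26%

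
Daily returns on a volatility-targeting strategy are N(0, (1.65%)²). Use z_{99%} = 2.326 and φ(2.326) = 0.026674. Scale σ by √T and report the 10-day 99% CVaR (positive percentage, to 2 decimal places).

13.92%

σ_{10d} = 1.65% × √10 = 5.218%.
ES multiplier = φ(z)/(1−α) = 0.026674/0.01 = 2.667.
ES = 5.218% × 2.667 = 13.916%.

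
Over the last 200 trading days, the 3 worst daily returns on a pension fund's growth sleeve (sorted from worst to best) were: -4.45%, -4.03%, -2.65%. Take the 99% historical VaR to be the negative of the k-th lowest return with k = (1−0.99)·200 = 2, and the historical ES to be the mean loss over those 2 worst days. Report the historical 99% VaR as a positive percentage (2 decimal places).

k = 2; the 2nd lowest return is -4.03%, so VaR = 4.03%.

4.03%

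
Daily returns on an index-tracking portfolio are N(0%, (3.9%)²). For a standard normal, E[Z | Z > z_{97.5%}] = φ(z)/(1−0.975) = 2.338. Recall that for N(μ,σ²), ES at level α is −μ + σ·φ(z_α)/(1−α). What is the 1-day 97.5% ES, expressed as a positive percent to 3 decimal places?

ES = 3.9% × 2.338 = 9.118%.

9.118%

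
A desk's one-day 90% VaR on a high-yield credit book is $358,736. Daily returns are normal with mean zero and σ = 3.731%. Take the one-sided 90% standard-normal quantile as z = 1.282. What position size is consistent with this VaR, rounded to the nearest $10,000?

VaR as a fraction of value: z·σ = 1.282 × 3.731% = 4.78314%.
Position = $358,736 / 0.0478314 = $7,500,007.

$7,500,000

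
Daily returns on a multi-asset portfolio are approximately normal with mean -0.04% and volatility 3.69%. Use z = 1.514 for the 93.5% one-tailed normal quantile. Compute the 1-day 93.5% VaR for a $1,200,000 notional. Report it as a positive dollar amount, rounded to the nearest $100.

$67,500

VaR = −μ + z·σ = −(-0.04%) + 1.514 × 3.69% = 5.627%.
On $1,200,000: 0.05627 × $1,200,000 = $67,524.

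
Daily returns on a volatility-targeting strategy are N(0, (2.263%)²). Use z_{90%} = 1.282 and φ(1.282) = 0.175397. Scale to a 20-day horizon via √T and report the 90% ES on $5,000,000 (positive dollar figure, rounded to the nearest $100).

$887,500

σ_{20d} = 2.263% × √20 = 10.120%.
ES multiplier = φ(z)/(1−α) = 0.175397/0.1 = 1.754.
ES = 10.120% × 1.754 = 17.750%; on $5,000,000: $887,500.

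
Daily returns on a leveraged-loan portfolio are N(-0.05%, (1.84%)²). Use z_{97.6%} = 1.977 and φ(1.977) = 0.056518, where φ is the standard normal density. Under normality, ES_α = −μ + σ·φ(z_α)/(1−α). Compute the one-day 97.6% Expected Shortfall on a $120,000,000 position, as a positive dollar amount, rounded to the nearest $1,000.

Tail multiplier: φ(z)/(1−α) = 0.056518 / 0.024 = 2.355.
ES = −(-0.05%) + 1.84% × 2.355 = 4.383%.
On $120,000,000: 0.04383 × $120,000,000 = $5,259,600.

$5,260,000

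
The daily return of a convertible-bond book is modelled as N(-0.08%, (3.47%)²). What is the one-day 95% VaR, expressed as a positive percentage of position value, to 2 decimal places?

At 95% one-sided, z = 1.645.
VaR = −μ + z·σ = −(-0.08%) + 1.645 × 3.47% = 5.788%.

5.79%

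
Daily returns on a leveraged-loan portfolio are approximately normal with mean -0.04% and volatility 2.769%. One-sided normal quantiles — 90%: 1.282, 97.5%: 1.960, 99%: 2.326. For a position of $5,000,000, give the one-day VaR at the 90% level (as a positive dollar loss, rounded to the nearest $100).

$179,500

VaR = −μ + z·σ = −(-0.04%) + 1.282 × 2.769% = 3.590%.
On $5,000,000: 0.03590 × $5,000,000 = $179,500.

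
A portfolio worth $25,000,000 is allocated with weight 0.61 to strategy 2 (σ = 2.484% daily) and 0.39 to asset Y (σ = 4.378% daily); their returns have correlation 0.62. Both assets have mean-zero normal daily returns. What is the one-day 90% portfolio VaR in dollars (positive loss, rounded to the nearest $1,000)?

$930,000

σ_p² = 0.61²·2.484² + 0.39²·4.378² + 2·0.62·0.61·0.39·2.484·4.378 = 8.4193 (%²).
σ_p = √8.4193 = 2.902%.
At 90%, z = 1.282.
VaR = 1.282 × 2.902% = 3.720%; on $25,000,000 that is $930,000.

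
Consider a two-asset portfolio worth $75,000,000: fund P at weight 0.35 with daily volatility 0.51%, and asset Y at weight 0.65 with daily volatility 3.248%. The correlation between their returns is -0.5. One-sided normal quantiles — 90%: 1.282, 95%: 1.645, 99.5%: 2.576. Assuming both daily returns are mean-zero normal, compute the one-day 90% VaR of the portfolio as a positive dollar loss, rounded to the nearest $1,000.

σ_p² = 0.35²·0.51² + 0.65²·3.248² + 2·-0.5·0.35·0.65·0.51·3.248 = 4.1122 (%²).
σ_p = √4.1122 = 2.028%.
VaR = 1.282 × 2.028% = 2.600%; on $75,000,000 that is $1,950,000.

$1,950,000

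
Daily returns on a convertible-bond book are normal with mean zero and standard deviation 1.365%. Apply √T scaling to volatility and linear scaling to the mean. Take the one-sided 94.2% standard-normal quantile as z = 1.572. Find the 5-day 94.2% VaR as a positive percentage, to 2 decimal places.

4.80%

σ_{5d} = 1.365% × √5 = 3.052%.
VaR = 1.572 × 3.052% = 4.798%.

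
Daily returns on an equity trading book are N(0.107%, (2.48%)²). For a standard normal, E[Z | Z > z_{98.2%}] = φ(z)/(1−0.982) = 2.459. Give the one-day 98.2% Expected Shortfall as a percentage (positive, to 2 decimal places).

5.99%

ES = −(0.107%) + 2.48% × 2.459 = 5.991%.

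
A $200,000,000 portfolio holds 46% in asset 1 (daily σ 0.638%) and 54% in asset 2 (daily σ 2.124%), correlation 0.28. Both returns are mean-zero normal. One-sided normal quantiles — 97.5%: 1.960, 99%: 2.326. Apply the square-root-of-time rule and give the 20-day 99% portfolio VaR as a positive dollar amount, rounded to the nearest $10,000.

σ_p = √(0.46²·0.638² + 0.54²·2.124² + 2·0.28·0.46·0.54·0.638·2.124) = 1.261%.
σ_{20d} = 1.261% × √20 = 5.639%.
VaR = 2.326 × 5.639% = 13.116%; on $200,000,000 that is $26,232,000.

$26,230,000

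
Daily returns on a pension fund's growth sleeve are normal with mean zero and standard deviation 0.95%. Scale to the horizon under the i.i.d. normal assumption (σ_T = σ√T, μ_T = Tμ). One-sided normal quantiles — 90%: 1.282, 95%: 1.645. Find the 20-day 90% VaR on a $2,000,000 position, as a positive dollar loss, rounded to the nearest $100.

$108,900

σ_{20d} = 0.95% × √20 = 4.249%.
VaR = 1.282 × 4.249% = 5.447%.
On $2,000,000: 0.05447 × $2,000,000 = $108,940.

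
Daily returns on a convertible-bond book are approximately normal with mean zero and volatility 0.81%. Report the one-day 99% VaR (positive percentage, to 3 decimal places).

At 99% one-sided, z = 2.326.
VaR = z·σ = 2.326 × 0.81% = 1.884%.

1.884%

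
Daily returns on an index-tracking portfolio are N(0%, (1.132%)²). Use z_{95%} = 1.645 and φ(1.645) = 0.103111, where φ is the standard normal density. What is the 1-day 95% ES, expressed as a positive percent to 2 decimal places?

2.33%

Tail multiplier: φ(z)/(1−α) = 0.103111 / 0.05 = 2.062.
ES = 1.132% × 2.062 = 2.334%.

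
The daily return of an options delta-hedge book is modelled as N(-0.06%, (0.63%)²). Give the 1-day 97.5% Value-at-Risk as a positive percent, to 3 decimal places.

1.295%

At 97.5% one-sided, z = 1.960.
VaR = −μ + z·σ = −(-0.06%) + 1.960 × 0.63% = 1.295%.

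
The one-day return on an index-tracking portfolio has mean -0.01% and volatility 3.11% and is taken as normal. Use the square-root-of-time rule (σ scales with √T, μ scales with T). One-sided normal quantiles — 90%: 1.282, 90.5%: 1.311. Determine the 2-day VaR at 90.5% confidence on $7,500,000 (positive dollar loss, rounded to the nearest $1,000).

$434,000

σ_{2d} = 3.11% × √2 = 4.398%; μ_{2d} = 2 × -0.01% = -0.020%.
VaR = −(-0.020%) + 1.311 × 4.398% = 5.786%.
On $7,500,000: 0.05786 × $7,500,000 = $433,950.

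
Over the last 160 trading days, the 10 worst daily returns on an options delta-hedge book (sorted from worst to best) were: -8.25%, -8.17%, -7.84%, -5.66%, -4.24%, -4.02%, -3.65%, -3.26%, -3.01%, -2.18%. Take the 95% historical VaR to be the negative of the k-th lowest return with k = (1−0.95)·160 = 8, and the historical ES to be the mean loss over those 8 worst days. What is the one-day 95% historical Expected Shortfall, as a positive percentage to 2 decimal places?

The 8 worst returns sum to -45.09%.
ES = −(-45.09%) / 8 = 5.63625% ≈ 5.64%.

5.64%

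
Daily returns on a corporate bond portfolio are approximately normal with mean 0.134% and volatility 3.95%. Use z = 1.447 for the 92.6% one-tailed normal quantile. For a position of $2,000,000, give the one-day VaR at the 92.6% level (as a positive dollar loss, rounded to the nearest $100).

$111,600

VaR = −μ + z·σ = −(0.134%) + 1.447 × 3.95% = 5.582%.
On $2,000,000: 0.05582 × $2,000,000 = $111,640.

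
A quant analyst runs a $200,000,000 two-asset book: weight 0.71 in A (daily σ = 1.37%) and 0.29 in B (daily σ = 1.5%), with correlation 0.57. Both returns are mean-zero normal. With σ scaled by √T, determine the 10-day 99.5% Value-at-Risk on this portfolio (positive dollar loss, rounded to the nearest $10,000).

σ_p = √(0.71²·1.37² + 0.29²·1.5² + 2·0.57·0.71·0.29·1.37·1.5) = 1.272%.
σ_{10d} = 1.272% × √10 = 4.022%.
z(99.5%) = 2.576.
VaR = 2.576 × 4.022% = 10.361%; on $200,000,000 that is $20,722,000.

$20,720,000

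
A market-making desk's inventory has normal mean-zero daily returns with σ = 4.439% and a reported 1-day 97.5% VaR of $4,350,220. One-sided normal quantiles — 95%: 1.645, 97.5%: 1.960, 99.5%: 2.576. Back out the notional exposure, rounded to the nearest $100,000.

VaR as a fraction of value: z·σ = 1.960 × 4.439% = 8.70044%.
Position = $4,350,220 / 0.0870044 = $50,000,000.

$50,000,000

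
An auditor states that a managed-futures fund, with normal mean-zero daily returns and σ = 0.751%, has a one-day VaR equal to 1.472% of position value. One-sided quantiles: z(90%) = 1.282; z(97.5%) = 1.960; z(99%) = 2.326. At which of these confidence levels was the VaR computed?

Implied z = VaR/σ = 1.472 / 0.751 = 1.960.
This matches z(97.5%) = 1.960.

97.5%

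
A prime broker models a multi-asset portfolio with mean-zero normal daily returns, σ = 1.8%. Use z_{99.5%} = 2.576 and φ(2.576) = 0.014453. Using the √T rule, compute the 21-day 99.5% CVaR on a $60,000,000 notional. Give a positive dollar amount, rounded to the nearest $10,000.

$14,310,000

σ_{21d} = 1.8% × √21 = 8.249%.
ES multiplier = φ(z)/(1−α) = 0.014453/0.005 = 2.891.
ES = 8.249% × 2.891 = 23.848%; on $60,000,000: $14,308,800.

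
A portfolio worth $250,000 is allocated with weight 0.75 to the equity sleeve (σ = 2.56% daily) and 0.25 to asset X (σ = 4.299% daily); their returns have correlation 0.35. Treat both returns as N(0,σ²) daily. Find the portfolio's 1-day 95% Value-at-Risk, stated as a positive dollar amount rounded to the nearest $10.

σ_p² = 0.75²·2.56² + 0.25²·4.299² + 2·0.35·0.75·0.25·2.56·4.299 = 6.2860 (%²).
σ_p = √6.2860 = 2.507%.
At 95%, z = 1.645.
VaR = 1.645 × 2.507% = 4.124%; on $250,000 that is $10,310.

$10,310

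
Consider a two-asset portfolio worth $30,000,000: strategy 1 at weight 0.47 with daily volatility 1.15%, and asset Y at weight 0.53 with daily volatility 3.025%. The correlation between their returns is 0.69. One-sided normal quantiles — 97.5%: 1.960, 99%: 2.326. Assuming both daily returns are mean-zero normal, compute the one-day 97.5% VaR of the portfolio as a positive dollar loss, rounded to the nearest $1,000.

σ_p² = 0.47²·1.15² + 0.53²·3.025² + 2·0.69·0.47·0.53·1.15·3.025 = 4.0584 (%²).
σ_p = √4.0584 = 2.015%.
VaR = 1.960 × 2.015% = 3.949%; on $30,000,000 that is $1,184,700.

$1,185,000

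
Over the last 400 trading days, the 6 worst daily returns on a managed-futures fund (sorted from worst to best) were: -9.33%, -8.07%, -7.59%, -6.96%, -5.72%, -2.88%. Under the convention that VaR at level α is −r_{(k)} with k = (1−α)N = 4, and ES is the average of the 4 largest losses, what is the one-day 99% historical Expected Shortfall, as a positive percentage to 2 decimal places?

7.99%

The 4 worst returns sum to -31.95%.
ES = −(-31.95%) / 4 = 7.9875% ≈ 7.99%.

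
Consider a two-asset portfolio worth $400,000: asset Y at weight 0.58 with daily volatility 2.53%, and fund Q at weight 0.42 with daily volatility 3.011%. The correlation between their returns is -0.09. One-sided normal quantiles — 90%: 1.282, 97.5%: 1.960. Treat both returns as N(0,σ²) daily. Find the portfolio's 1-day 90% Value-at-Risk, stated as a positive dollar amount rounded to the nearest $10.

σ_p² = 0.58²·2.53² + 0.42²·3.011² + 2·-0.09·0.58·0.42·2.53·3.011 = 3.4185 (%²).
σ_p = √3.4185 = 1.849%.
VaR = 1.282 × 1.849% = 2.370%; on $400,000 that is $9,480.

$9,480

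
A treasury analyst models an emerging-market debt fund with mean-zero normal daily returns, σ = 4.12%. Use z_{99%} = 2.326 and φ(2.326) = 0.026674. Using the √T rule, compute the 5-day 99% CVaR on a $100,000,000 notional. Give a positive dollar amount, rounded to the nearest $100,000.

$24,600,000

σ_{5d} = 4.12% × √5 = 9.213%.
ES multiplier = φ(z)/(1−α) = 0.026674/0.01 = 2.667.
ES = 9.213% × 2.667 = 24.571%; on $100,000,000: $24,571,000.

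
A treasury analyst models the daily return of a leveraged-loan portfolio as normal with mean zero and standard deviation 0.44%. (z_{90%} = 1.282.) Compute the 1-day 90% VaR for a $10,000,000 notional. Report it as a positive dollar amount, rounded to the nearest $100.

VaR = z·σ = 1.282 × 0.44% = 0.564%.
On $10,000,000: 0.00564 × $10,000,000 = $56,400.

$56,400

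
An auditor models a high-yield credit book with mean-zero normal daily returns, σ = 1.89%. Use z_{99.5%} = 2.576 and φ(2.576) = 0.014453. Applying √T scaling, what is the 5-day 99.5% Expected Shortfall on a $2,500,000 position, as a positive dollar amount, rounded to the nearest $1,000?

σ_{5d} = 1.89% × √5 = 4.226%.
ES multiplier = φ(z)/(1−α) = 0.014453/0.005 = 2.891.
ES = 4.226% × 2.891 = 12.217%; on $2,500,000: $305,425.

$305,000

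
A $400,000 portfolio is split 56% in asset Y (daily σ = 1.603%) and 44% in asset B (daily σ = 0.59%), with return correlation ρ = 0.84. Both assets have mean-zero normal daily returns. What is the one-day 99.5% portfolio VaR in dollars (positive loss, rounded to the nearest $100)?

$11,600

σ_p² = 0.56²·1.603² + 0.44²·0.59² + 2·0.84·0.56·0.44·1.603·0.59 = 1.2647 (%²).
σ_p = √1.2647 = 1.125%.
At 99.5%, z = 2.576.
VaR = 2.576 × 1.125% = 2.898%; on $400,000 that is $11,592.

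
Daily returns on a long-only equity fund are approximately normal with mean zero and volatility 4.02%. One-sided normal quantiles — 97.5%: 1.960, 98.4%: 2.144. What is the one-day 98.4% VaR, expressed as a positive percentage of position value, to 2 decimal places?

8.62%

VaR = z·σ = 2.144 × 4.02% = 8.619%.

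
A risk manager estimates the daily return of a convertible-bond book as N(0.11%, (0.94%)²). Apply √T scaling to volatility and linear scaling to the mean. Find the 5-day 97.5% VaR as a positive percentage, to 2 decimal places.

3.57%

At 97.5%, z = 1.960.
σ_{5d} = 0.94% × √5 = 2.102%; μ_{5d} = 5 × 0.11% = 0.550%.
VaR = −(0.550%) + 1.960 × 2.102% = 3.570%.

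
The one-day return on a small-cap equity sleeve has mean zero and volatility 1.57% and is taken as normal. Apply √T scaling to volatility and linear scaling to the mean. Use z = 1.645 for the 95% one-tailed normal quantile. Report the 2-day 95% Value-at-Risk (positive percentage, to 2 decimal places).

3.65%

σ_{2d} = 1.57% × √2 = 2.220%.
VaR = 1.645 × 2.220% = 3.652%.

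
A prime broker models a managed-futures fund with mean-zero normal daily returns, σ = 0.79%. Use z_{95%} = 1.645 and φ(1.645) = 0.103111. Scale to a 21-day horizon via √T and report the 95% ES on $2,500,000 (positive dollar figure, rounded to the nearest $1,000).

σ_{21d} = 0.79% × √21 = 3.620%.
ES multiplier = φ(z)/(1−α) = 0.103111/0.05 = 2.062.
ES = 3.620% × 2.062 = 7.464%; on $2,500,000: $186,600.

$187,000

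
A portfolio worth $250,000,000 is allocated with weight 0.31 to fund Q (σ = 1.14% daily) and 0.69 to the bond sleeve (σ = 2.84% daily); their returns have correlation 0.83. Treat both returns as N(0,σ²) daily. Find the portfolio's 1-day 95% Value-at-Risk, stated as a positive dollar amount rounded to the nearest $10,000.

$9,300,000

σ_p² = 0.31²·1.14² + 0.69²·2.84² + 2·0.83·0.31·0.69·1.14·2.84 = 5.1145 (%²).
σ_p = √5.1145 = 2.262%.
At 95%, z = 1.645.
VaR = 1.645 × 2.262% = 3.721%; on $250,000,000 that is $9,302,500.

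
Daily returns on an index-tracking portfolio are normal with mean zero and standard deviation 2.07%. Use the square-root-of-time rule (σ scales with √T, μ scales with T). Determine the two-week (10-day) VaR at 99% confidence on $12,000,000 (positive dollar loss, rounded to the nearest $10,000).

$1,830,000

At 99%, z = 2.326.
σ_{10d} = 2.07% × √10 = 6.546%.
VaR = 2.326 × 6.546% = 15.226%.
On $12,000,000: 0.15226 × $12,000,000 = $1,827,120.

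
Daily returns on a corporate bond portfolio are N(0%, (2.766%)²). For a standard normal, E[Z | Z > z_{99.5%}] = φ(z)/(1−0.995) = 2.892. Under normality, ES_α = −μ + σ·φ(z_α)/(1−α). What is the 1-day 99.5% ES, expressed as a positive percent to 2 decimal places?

8.00%

ES = 2.766% × 2.892 = 7.999%.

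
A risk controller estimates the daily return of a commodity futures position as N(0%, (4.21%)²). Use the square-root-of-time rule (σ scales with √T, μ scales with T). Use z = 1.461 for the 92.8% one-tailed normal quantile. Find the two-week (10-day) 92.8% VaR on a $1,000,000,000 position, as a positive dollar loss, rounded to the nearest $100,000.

σ_{10d} = 4.21% × √10 = 13.313%.
VaR = 1.461 × 13.313% = 19.450%.
On $1,000,000,000: 0.19450 × $1,000,000,000 = $194,500,000.

$194,500,000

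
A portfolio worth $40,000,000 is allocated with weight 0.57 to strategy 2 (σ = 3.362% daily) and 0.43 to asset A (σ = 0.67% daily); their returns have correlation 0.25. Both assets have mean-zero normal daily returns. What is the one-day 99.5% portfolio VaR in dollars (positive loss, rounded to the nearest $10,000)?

σ_p² = 0.57²·3.362² + 0.43²·0.67² + 2·0.25·0.57·0.43·3.362·0.67 = 4.0314 (%²).
σ_p = √4.0314 = 2.008%.
At 99.5%, z = 2.576.
VaR = 2.576 × 2.008% = 5.173%; on $40,000,000 that is $2,069,200.

$2,070,000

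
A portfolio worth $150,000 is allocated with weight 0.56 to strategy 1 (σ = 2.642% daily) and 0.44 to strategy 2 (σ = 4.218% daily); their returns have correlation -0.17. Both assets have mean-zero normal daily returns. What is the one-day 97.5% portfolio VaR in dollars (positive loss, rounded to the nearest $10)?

$6,370

σ_p² = 0.56²·2.642² + 0.44²·4.218² + 2·-0.17·0.56·0.44·2.642·4.218 = 4.6998 (%²).
σ_p = √4.6998 = 2.168%.
At 97.5%, z = 1.960.
VaR = 1.960 × 2.168% = 4.249%; on $150,000 that is $6,374.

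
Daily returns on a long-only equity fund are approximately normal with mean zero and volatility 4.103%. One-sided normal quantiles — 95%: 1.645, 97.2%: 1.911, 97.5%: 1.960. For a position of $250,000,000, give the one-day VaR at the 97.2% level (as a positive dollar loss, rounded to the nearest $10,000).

$19,600,000

VaR = z·σ = 1.911 × 4.103% = 7.841%.
On $250,000,000: 0.07841 × $250,000,000 = $19,602,500.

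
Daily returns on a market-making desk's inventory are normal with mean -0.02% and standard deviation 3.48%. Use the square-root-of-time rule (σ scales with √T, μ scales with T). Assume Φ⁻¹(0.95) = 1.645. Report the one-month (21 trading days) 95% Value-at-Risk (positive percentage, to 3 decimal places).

σ_{21d} = 3.48% × √21 = 15.947%; μ_{21d} = 21 × -0.02% = -0.420%.
VaR = −(-0.420%) + 1.645 × 15.947% = 26.653%.

26.653%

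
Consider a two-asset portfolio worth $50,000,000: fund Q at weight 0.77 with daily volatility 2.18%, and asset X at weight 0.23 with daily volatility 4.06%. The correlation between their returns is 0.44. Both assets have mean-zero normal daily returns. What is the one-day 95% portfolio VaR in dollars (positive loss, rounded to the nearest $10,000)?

$1,850,000

σ_p² = 0.77²·2.18² + 0.23²·4.06² + 2·0.44·0.77·0.23·2.18·4.06 = 5.0691 (%²).
σ_p = √5.0691 = 2.251%.
At 95%, z = 1.645.
VaR = 1.645 × 2.251% = 3.703%; on $50,000,000 that is $1,851,500.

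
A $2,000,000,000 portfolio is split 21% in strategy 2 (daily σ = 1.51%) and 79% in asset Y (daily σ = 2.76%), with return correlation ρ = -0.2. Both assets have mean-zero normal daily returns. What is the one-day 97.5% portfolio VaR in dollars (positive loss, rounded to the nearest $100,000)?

σ_p² = 0.21²·1.51² + 0.79²·2.76² + 2·-0.2·0.21·0.79·1.51·2.76 = 4.5781 (%²).
σ_p = √4.5781 = 2.140%.
At 97.5%, z = 1.960.
VaR = 1.960 × 2.140% = 4.194%; on $2,000,000,000 that is $83,880,000.

$83,900,000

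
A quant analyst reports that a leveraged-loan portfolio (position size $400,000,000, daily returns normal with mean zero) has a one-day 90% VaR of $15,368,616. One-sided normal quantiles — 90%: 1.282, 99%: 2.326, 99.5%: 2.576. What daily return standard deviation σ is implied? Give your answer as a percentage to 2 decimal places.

VaR as a fraction: $15,368,616 / $400,000,000 = 3.842%.
σ = VaR / z = 3.842% / 1.282 = 2.997%.

3.00%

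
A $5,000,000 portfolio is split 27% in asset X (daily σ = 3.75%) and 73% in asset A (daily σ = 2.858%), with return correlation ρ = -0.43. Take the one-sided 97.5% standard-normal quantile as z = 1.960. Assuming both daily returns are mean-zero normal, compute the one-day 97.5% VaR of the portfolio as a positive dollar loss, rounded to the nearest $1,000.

$185,000

σ_p² = 0.27²·3.75² + 0.73²·2.858² + 2·-0.43·0.27·0.73·3.75·2.858 = 3.5613 (%²).
σ_p = √3.5613 = 1.887%.
VaR = 1.960 × 1.887% = 3.699%; on $5,000,000 that is $184,950.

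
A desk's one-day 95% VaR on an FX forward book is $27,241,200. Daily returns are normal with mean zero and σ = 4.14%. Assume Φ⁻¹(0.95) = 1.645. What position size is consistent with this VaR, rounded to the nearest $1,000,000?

VaR as a fraction of value: z·σ = 1.645 × 4.14% = 6.8103%.
Position = $27,241,200 / 0.068103 = $400,000,000.

$400,000,000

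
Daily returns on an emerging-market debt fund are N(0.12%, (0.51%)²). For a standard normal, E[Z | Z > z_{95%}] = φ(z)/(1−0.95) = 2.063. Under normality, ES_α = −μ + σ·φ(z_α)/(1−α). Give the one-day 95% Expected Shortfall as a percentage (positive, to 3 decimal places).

0.932%

ES = −(0.12%) + 0.51% × 2.063 = 0.932%.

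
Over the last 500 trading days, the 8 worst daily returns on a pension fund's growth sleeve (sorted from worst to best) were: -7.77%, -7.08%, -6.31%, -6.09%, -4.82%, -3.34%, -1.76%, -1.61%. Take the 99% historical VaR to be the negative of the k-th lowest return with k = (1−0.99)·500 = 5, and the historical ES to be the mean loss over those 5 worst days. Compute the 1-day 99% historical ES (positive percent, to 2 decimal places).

The 5 worst returns sum to -32.07%.
ES = −(-32.07%) / 5 = 6.414% ≈ 6.41%.

6.41%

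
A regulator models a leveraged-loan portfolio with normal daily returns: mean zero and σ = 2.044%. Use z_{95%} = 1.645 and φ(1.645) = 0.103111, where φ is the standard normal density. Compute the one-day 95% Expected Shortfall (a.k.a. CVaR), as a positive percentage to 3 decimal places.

4.215%

Tail multiplier: φ(z)/(1−α) = 0.103111 / 0.05 = 2.062.
ES = 2.044% × 2.062 = 4.215%.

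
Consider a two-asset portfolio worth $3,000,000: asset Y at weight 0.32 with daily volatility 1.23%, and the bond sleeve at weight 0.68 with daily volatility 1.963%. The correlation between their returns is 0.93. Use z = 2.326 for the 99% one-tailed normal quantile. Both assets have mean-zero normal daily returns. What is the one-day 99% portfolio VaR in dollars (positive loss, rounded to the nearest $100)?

σ_p² = 0.32²·1.23² + 0.68²·1.963² + 2·0.93·0.32·0.68·1.23·1.963 = 2.9139 (%²).
σ_p = √2.9139 = 1.707%.
VaR = 2.326 × 1.707% = 3.970%; on $3,000,000 that is $119,100.

$119,100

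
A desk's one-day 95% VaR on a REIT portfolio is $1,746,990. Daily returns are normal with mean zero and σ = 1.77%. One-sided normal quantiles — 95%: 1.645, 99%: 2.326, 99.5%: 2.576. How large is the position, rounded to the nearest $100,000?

VaR as a fraction of value: z·σ = 1.645 × 1.77% = 2.91165%.
Position = $1,746,990 / 0.0291165 = $60,000,000.

$60,000,000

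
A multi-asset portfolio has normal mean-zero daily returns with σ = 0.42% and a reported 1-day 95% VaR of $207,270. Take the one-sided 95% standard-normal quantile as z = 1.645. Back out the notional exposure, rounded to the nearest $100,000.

$30,000,000

VaR as a fraction of value: z·σ = 1.645 × 0.42% = 0.6909%.
Position = $207,270 / 0.006909 = $30,000,000.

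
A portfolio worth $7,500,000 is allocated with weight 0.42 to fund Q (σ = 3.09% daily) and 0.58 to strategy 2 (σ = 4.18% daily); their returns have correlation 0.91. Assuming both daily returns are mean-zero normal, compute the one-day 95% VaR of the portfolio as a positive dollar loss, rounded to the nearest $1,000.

σ_p² = 0.42²·3.09² + 0.58²·4.18² + 2·0.91·0.42·0.58·3.09·4.18 = 13.2884 (%²).
σ_p = √13.2884 = 3.645%.
At 95%, z = 1.645.
VaR = 1.645 × 3.645% = 5.996%; on $7,500,000 that is $449,700.

$450,000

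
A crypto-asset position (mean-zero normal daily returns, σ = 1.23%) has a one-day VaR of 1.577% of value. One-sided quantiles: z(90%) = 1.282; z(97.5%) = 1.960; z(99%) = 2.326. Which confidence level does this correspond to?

90%

Implied z = VaR/σ = 1.577 / 1.23 = 1.282.
This matches z(90%) = 1.282.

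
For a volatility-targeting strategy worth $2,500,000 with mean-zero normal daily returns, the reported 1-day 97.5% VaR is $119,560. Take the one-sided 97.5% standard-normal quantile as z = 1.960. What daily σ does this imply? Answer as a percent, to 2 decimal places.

2.44%

VaR as a fraction: $119,560 / $2,500,000 = 4.782%.
σ = VaR / z = 4.782% / 1.960 = 2.440%.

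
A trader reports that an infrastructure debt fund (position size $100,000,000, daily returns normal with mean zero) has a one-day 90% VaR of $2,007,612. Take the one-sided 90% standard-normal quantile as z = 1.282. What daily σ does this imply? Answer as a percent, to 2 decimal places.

VaR as a fraction: $2,007,612 / $100,000,000 = 2.008%.
σ = VaR / z = 2.008% / 1.282 = 1.566%.

1.57%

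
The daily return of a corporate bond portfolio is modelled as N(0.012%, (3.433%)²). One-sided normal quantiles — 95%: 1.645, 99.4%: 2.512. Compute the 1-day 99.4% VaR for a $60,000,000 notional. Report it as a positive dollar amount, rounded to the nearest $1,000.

VaR = −μ + z·σ = −(0.012%) + 2.512 × 3.433% = 8.612%.
On $60,000,000: 0.08612 × $60,000,000 = $5,167,200.

$5,167,000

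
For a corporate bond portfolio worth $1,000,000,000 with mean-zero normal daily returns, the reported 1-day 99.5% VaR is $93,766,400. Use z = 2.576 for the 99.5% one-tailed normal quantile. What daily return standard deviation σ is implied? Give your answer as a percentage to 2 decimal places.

VaR as a fraction: $93,766,400 / $1,000,000,000 = 9.377%.
σ = VaR / z = 9.377% / 2.576 = 3.640%.

3.64%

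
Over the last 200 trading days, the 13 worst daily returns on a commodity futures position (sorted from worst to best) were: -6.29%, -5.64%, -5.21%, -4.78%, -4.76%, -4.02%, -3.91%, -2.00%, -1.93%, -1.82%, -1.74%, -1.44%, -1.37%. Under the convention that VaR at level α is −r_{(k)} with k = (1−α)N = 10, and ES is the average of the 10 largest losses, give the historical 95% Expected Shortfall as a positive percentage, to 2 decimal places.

The 10 worst returns sum to -40.36%.
ES = −(-40.36%) / 10 = 4.036% ≈ 4.04%.

4.04%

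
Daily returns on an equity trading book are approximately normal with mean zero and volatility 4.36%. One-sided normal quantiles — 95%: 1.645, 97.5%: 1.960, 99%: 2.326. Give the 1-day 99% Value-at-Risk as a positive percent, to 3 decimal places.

10.141%

VaR = z·σ = 2.326 × 4.36% = 10.141%.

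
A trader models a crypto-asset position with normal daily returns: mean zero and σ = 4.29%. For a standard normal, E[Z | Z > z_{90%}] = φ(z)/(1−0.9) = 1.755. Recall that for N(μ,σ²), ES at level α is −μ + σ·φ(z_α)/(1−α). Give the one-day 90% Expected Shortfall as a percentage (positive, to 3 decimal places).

7.529%

ES = 4.29% × 1.755 = 7.529%.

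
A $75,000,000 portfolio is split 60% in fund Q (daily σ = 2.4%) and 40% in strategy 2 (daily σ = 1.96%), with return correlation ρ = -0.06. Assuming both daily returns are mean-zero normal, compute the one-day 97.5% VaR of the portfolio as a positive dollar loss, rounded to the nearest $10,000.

$2,350,000

σ_p² = 0.6²·2.4² + 0.4²·1.96² + 2·-0.06·0.6·0.4·2.4·1.96 = 2.5528 (%²).
σ_p = √2.5528 = 1.598%.
At 97.5%, z = 1.960.
VaR = 1.960 × 1.598% = 3.132%; on $75,000,000 that is $2,349,000.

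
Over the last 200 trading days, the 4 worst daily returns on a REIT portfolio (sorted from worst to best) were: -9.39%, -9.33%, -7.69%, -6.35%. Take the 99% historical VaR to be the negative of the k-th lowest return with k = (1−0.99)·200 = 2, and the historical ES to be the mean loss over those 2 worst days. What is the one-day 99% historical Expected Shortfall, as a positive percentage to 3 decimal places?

9.360%

The 2 worst returns sum to -18.72%.
ES = −(-18.72%) / 2 = 9.36% ≈ 9.360%.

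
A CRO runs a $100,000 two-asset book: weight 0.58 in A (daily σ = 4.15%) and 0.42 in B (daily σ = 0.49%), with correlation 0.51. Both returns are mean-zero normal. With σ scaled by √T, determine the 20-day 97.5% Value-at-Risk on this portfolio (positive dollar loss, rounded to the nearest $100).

$22,100

σ_p = √(0.58²·4.15² + 0.42²·0.49² + 2·0.51·0.58·0.42·4.15·0.49) = 2.518%.
σ_{20d} = 2.518% × √20 = 11.261%.
z(97.5%) = 1.960.
VaR = 1.960 × 11.261% = 22.072%; on $100,000 that is $22,072.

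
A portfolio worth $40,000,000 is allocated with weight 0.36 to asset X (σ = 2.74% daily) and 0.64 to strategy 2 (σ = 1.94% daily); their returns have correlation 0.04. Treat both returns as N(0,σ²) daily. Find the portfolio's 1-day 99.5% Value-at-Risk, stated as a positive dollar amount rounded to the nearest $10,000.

σ_p² = 0.36²·2.74² + 0.64²·1.94² + 2·0.04·0.36·0.64·2.74·1.94 = 2.6125 (%²).
σ_p = √2.6125 = 1.616%.
At 99.5%, z = 2.576.
VaR = 2.576 × 1.616% = 4.163%; on $40,000,000 that is $1,665,200.

$1,670,000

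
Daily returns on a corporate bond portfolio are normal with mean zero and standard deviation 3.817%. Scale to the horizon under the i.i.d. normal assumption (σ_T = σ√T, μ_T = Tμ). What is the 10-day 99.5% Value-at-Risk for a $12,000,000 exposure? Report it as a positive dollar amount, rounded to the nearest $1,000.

At 99.5%, z = 2.576.
σ_{10d} = 3.817% × √10 = 12.070%.
VaR = 2.576 × 12.070% = 31.092%.
On $12,000,000: 0.31092 × $12,000,000 = $3,731,040.

$3,731,000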